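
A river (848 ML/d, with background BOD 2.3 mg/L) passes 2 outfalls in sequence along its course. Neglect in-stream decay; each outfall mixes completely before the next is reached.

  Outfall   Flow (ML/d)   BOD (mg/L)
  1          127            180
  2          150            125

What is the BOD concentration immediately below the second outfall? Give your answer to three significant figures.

Below outfall 1: Q → 975.0 ML/d, C = (848.0·2.300 + 127.0·180.0)/975.0 = 25.45 mg/L.
Below outfall 2: Q → 1125 ML/d, C = (975.0·25.45 + 150.0·125.0)/1125 = 38.72 mg/L.

38.7 mg/L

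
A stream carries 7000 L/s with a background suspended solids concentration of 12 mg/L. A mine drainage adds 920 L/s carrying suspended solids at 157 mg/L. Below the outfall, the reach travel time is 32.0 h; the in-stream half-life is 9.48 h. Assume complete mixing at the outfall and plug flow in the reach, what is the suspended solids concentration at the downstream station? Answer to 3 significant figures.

2.78 mg/L

Flow-weighted average: C = (7000·12.00 + 920.0·157.0) / 7920 = 228400/7920 = 28.84 mg/L.
Half-life 9.48 h → k = ln 2 / 9.48 = 0.07312 h⁻¹ = 1.755 d⁻¹.
Decay over the reach: 28.84·exp(−kt) = 28.84·0.09635 = 2.779 mg/L.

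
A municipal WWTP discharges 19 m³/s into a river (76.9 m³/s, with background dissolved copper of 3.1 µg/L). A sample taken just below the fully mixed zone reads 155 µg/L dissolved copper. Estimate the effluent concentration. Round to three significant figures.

770 µg/L

Mass balance: 76.90·3.100 + 19.00·Cₑ = 95.90·155.0
→ Cₑ = (95.90·155.0 − 76.90·3.100) / 19.00 = 769.8 µg/L.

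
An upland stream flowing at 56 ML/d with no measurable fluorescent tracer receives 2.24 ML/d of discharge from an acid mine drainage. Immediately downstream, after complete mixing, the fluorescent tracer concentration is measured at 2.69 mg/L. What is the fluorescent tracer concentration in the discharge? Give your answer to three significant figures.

69.9 mg/L

Mass balance: 56.00·0 + 2.240·Cₑ = 58.24·2.690
→ Cₑ = (58.24·2.690 − 56.00·0) / 2.240 = 69.94 mg/L.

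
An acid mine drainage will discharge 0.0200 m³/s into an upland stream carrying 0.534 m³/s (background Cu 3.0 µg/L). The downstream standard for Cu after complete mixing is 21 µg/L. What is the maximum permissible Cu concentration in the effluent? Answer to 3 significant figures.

502 µg/L

At the limit, (Qr·Cr + Qe·Cₑ)/(Qr + Qe) = 21:
Cₑ = (0.5540·21 − 0.5340·3.000) / 0.02000 = 501.6 µg/L.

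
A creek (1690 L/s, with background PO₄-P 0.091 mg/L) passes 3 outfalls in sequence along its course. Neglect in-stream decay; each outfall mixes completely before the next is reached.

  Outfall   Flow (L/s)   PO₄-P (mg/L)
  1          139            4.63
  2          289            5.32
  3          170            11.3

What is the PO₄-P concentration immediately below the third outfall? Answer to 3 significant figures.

1.86 mg/L

After outfall 1: Q = 1690 + 139.0 = 1829 L/s; C = (1690·0.09100 + 139.0·4.630)/1829 = 0.4360 mg/L.
After outfall 2: Q = 1829 + 289.0 = 2118 L/s; C = (1829·0.4360 + 289.0·5.320)/2118 = 1.102 mg/L.
After outfall 3: Q = 2118 + 170.0 = 2288 L/s; C = (2118·1.102 + 170.0·11.30)/2288 = 1.860 mg/L.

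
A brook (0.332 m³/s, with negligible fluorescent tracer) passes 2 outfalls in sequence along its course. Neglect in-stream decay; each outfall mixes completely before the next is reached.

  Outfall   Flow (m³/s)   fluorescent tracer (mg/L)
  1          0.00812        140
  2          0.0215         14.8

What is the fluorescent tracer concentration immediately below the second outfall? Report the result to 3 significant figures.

Below outfall 1: Q → 0.3401 m³/s, C = (0.3320·0 + 0.008120·140.0)/0.3401 = 3.342 mg/L.
Below outfall 2: Q → 0.3616 m³/s, C = (0.3401·3.342 + 0.02150·14.80)/0.3616 = 4.024 mg/L.

4.02 mg/L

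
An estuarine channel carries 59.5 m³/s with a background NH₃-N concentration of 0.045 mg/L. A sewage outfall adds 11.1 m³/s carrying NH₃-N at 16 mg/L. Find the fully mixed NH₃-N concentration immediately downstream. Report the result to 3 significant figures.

Flow-weighted average: C = (59.50·0.04500 + 11.10·16.00) / 70.60 = 180.3/70.60 = 2.554 mg/L.

2.55 mg/L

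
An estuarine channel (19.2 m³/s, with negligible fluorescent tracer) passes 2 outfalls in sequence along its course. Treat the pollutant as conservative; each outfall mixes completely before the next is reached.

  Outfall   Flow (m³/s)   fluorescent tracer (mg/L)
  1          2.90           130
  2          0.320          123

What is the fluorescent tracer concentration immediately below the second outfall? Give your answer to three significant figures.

Below outfall 1: Q → 22.10 m³/s, C = (19.20·0 + 2.900·130.0)/22.10 = 17.06 mg/L.
Below outfall 2: Q → 22.42 m³/s, C = (22.10·17.06 + 0.3200·123.0)/22.42 = 18.57 mg/L.

18.6 mg/L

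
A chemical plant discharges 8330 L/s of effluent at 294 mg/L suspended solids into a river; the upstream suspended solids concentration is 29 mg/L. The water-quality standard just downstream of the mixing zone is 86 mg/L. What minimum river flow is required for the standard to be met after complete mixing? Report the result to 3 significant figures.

Set C_mix = 86: (Q·29.00 + 8330·294.0) / (Q + 8330) = 86
→ Q = 8330·(294.0 − 86)/(86 − 29.00) = 30400 L/s.

30400 L/s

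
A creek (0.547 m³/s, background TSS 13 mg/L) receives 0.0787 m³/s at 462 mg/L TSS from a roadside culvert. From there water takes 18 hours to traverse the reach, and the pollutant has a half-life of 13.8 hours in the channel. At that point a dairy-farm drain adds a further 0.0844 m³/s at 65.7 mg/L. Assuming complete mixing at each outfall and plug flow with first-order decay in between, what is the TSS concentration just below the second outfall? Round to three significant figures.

32.6 mg/L

Mass balance: C = (0.5470·13.00 + 0.07870·462.0) / 0.6257 = 43.47/0.6257 = 69.47 mg/L; combined flow 0.6257 m³/s.
Half-life 13.8 h → k = ln 2 / 13.8 = 0.05023 h⁻¹ = 1.205 d⁻¹.
After decay, C = 69.47 × e^(−kt) = 69.47 × 0.4049 = 28.13 mg/L.
Second outfall: C = (0.6257·28.13 + 0.08440·65.70)/0.7101 = 32.60 mg/L.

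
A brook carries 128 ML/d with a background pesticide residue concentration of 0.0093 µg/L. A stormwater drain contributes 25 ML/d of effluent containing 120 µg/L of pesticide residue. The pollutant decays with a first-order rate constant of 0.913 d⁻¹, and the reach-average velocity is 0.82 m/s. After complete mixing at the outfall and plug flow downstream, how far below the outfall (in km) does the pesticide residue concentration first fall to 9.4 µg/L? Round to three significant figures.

Mass balance: C = (128.0·0.009300 + 25.00·120.0) / 153.0 = 3001/153.0 = 19.62 µg/L.
Set 19.62·exp(−k·t) = 9.4 → t = ln(19.62/9.4)/k = 69610 s = 19.34 h.
Distance = v·t = 0.82·69610 = 57080 m = 57.08 km.

57.1 km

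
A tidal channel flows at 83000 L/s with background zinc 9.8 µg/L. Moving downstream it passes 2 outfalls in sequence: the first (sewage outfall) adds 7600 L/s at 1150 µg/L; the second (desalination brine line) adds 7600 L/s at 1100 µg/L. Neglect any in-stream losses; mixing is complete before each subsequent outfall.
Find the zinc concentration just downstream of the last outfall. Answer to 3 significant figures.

Below outfall 1: Q → 90600 L/s, C = (83000·9.800 + 7600·1150)/90600 = 105.4 µg/L.
Below outfall 2: Q → 98200 L/s, C = (90600·105.4 + 7600·1100)/98200 = 182.4 µg/L.

182 µg/L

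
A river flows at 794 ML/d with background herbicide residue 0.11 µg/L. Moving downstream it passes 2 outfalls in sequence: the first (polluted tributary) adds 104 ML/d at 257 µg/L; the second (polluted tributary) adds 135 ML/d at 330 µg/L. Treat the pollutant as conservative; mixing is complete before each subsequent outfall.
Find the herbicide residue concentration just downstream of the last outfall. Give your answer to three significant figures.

69.1 µg/L

Outfall 1: combined Q = 898.0 ML/d; C = (794.0·0.1100 + 104.0·257.0)/898.0 = 29.86 µg/L.
Outfall 2: combined Q = 1033 ML/d; C = (898.0·29.86 + 135.0·330.0)/1033 = 69.09 µg/L.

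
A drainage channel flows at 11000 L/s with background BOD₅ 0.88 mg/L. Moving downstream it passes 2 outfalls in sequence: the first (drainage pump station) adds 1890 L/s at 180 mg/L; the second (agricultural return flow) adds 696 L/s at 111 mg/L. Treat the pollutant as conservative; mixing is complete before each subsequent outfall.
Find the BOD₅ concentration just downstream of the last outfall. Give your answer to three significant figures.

31.4 mg/L

Outfall 1: combined Q = 12890 L/s; C = (11000·0.8800 + 1890·180.0)/12890 = 27.14 mg/L.
Outfall 2: combined Q = 13590 L/s; C = (12890·27.14 + 696.0·111.0)/13590 = 31.44 mg/L.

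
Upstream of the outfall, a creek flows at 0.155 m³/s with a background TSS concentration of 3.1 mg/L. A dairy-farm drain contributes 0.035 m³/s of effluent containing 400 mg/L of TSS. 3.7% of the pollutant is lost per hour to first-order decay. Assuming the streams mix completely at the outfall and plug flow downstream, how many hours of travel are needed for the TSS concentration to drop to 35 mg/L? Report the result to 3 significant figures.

Flow-weighted average: C = (0.1550·3.100 + 0.03500·400.0) / 0.1900 = 14.48/0.1900 = 76.21 mg/L.
3.7%/h lost → k = −ln(1 − 0.037) = 0.03770 h⁻¹.
76.21·exp(−k·t) = 35 → t = ln(76.21/35)/k = 74310 s = 20.64 h.

20.6 h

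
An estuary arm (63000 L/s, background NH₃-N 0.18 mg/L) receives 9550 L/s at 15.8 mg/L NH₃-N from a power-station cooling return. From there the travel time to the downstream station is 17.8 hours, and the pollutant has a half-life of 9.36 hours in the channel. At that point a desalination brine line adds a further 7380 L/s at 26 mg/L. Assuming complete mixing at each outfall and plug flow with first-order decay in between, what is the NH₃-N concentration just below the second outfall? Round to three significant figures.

Mass balance: C = (63000·0.1800 + 9550·15.80) / 72550 = 162200/72550 = 2.236 mg/L; combined flow 72550 L/s.
Half-life 9.36 h → k = ln 2 / 9.36 = 0.07405 h⁻¹ = 1.777 d⁻¹.
After decay, C = 2.236 × e^(−kt) = 2.236 × 0.2676 = 0.5984 mg/L.
Second outfall: C = (72550·0.5984 + 7380·26.00)/79930 = 2.944 mg/L.

2.94 mg/L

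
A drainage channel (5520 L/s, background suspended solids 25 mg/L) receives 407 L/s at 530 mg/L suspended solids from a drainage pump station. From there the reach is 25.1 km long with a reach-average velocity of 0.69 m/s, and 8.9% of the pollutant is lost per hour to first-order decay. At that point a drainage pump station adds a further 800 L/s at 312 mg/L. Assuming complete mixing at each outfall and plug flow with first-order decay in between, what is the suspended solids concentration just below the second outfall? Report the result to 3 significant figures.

57.6 mg/L

Mass balance: C = (5520·25.00 + 407.0·530.0) / 5927 = 353700/5927 = 59.68 mg/L; combined flow 5927 L/s.
Travel time t = 25.1·1000 / 0.69 = 36380 s = 10.10 h.
8.9%/h lost → k = −ln(1 − 0.089) = 0.09321 h⁻¹.
First-order decay: C = 59.68·exp(−k·t) = 59.68·0.3899 = 23.27 mg/L.
At the second outfall, C = (5927·23.27 + 800.0·312.0) / (5927 + 800.0) = 57.61 mg/L.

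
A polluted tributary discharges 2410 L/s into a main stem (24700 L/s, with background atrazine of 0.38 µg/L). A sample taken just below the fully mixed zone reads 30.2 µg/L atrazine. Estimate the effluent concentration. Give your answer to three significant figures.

Mass balance: 24700·0.3800 + 2410·Cₑ = 27110·30.20
→ Cₑ = (27110·30.20 − 24700·0.3800) / 2410 = 335.8 µg/L.

336 µg/L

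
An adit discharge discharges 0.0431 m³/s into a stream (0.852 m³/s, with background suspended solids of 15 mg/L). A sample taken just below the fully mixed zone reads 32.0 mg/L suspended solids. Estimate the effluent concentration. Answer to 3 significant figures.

368 mg/L

Mass balance: 0.8520·15.00 + 0.04310·Cₑ = 0.8951·32.00
→ Cₑ = (0.8951·32.00 − 0.8520·15.00) / 0.04310 = 368.1 mg/L.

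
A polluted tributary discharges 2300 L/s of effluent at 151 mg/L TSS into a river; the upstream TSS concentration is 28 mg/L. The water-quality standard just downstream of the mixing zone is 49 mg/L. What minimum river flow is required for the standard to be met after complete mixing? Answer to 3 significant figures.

11200 L/s

Set C_mix = 49: (Q·28.00 + 2300·151.0) / (Q + 2300) = 49
→ Q = 2300·(151.0 − 49)/(49 − 28.00) = 11170 L/s.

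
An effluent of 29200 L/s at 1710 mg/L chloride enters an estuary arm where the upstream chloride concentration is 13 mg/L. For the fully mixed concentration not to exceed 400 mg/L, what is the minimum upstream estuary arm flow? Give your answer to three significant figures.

Set C_mix = 400: (Q·13.00 + 29200·1710) / (Q + 29200) = 400
→ Q = 29200·(1710 − 400)/(400 − 13.00) = 98840 L/s.

98800 L/s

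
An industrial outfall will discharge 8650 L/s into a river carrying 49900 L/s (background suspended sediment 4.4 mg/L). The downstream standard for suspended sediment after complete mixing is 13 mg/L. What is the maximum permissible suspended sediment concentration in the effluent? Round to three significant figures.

62.6 mg/L

At the limit, (Qr·Cr + Qe·Cₑ)/(Qr + Qe) = 13:
Cₑ = (58550·13 − 49900·4.400) / 8650 = 62.61 mg/L.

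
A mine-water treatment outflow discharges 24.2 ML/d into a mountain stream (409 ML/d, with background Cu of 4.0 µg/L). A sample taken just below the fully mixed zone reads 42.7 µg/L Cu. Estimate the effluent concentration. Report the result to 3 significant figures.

697 µg/L

Mass balance: 409.0·4.000 + 24.20·Cₑ = 433.2·42.70
→ Cₑ = (433.2·42.70 − 409.0·4.000) / 24.20 = 696.8 µg/L.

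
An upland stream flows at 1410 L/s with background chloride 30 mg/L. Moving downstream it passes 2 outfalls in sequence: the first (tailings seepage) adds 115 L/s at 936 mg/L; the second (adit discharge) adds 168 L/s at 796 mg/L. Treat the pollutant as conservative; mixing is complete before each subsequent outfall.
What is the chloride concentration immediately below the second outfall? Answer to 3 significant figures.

After outfall 1: Q = 1410 + 115.0 = 1525 L/s; C = (1410·30.00 + 115.0·936.0)/1525 = 98.32 mg/L.
After outfall 2: Q = 1525 + 168.0 = 1693 L/s; C = (1525·98.32 + 168.0·796.0)/1693 = 167.6 mg/L.

168 mg/L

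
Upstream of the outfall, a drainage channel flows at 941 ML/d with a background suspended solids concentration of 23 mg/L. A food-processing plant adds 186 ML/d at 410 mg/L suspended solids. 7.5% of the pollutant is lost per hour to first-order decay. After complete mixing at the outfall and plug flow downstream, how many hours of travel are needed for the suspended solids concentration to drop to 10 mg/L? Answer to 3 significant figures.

27.7 h

After mixing, C = (941.0·23.00 + 186.0·410.0) / 1127 = 97900/1127 = 86.87 mg/L.
7.5%/h lost → k = −ln(1 − 0.075) = 0.07796 h⁻¹.
86.87·exp(−k·t) = 10 → t = ln(86.87/10)/k = 99830 s = 27.73 h.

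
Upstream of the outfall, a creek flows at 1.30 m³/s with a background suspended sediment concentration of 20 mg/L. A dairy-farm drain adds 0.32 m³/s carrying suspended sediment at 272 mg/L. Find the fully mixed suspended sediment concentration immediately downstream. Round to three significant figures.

69.8 mg/L

Flow-weighted average: C = (1.300·20.00 + 0.3200·272.0) / 1.620 = 113.0/1.620 = 69.78 mg/L.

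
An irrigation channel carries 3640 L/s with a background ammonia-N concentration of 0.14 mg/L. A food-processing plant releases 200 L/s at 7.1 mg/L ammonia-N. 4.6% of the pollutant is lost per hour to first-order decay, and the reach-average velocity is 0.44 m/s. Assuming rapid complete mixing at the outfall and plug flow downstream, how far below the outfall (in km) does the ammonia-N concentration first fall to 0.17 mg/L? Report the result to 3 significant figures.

Mass balance: C = (3640·0.1400 + 200.0·7.100) / 3840 = 1930/3840 = 0.5025 mg/L.
4.6%/h lost → k = −ln(1 − 0.046) = 0.04709 h⁻¹.
Set 0.5025·exp(−k·t) = 0.17 → t = ln(0.5025/0.17)/k = 82850 s = 23.01 h.
Distance = v·t = 0.44·82850 = 36460 m = 36.46 km.

36.5 km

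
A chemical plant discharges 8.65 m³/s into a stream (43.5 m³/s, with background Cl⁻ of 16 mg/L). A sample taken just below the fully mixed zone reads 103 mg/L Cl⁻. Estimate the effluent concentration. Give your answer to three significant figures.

541 mg/L

Mass balance: 43.50·16.00 + 8.650·Cₑ = 52.15·103.0
→ Cₑ = (52.15·103.0 − 43.50·16.00) / 8.650 = 540.5 mg/L.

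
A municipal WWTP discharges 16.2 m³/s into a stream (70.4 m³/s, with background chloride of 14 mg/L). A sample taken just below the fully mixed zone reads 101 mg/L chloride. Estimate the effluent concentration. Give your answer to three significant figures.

Mass balance: 70.40·14.00 + 16.20·Cₑ = 86.60·101.0
→ Cₑ = (86.60·101.0 − 70.40·14.00) / 16.20 = 479.1 mg/L.

479 mg/L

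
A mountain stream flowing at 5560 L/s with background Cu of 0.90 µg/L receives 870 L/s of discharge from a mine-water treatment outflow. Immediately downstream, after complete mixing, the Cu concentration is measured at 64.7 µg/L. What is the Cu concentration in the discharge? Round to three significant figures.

472 µg/L

Mass balance: 5560·0.9000 + 870.0·Cₑ = 6430·64.70
→ Cₑ = (6430·64.70 − 5560·0.9000) / 870.0 = 472.4 µg/L.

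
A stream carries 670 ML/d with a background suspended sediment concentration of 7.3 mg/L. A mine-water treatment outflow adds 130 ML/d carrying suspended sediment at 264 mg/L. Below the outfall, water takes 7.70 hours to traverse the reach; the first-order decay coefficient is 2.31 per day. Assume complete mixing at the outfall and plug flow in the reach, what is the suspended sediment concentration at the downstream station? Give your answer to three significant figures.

After mixing, C = (670.0·7.300 + 130.0·264.0) / 800.0 = 39210/800.0 = 49.01 mg/L.
Applying C = C₀e^(−kt): 49.01 × 0.4766 = 23.36 mg/L.

23.4 mg/L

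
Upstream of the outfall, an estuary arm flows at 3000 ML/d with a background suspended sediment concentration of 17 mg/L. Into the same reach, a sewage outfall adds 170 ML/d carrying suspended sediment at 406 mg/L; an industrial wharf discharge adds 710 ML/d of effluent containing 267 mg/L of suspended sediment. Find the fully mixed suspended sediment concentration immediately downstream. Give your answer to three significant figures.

After mixing, C = (3000·17.00 + 170.0·406.0 + 710.0·267.0) / 3880 = 309600/3880 = 79.79 mg/L.

79.8 mg/L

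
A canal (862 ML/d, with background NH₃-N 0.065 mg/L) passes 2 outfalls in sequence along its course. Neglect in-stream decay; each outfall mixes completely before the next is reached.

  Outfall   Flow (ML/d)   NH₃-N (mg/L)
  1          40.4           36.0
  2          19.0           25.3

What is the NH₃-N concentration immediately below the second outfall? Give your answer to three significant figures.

Outfall 1: combined Q = 902.4 ML/d; C = (862.0·0.06500 + 40.40·36.00)/902.4 = 1.674 mg/L.
Outfall 2: combined Q = 921.4 ML/d; C = (902.4·1.674 + 19.00·25.30)/921.4 = 2.161 mg/L.

2.16 mg/L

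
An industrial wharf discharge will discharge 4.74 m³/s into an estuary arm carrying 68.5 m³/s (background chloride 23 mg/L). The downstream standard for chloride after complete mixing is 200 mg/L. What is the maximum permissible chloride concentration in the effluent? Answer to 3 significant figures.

At the limit, (Qr·Cr + Qe·Cₑ)/(Qr + Qe) = 200:
Cₑ = (73.24·200 − 68.50·23.00) / 4.740 = 2758 mg/L.

2760 mg/L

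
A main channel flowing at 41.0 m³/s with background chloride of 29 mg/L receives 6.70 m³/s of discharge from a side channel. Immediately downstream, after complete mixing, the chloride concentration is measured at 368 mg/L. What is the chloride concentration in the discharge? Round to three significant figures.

Mass balance: 41.00·29.00 + 6.700·Cₑ = 47.70·368.0
→ Cₑ = (47.70·368.0 − 41.00·29.00) / 6.700 = 2442 mg/L.

2440 mg/L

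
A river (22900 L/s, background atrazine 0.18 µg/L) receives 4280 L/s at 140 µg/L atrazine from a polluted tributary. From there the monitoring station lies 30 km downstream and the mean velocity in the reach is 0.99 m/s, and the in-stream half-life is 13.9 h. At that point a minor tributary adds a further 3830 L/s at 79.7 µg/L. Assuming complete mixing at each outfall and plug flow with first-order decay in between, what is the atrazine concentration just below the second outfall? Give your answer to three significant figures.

Mixed concentration C = ΣQC/ΣQ = (22900·0.1800 + 4280·140.0) / 27180 = 603300/27180 = 22.20 µg/L; combined flow 27180 L/s.
Travel time t = 30·1000 / 0.99 = 30300 s = 8.418 h.
Half-life 13.9 h → k = ln 2 / 13.9 = 0.04987 h⁻¹ = 1.197 d⁻¹.
Decay over the reach: 22.20·exp(−kt) = 22.20·0.6572 = 14.59 µg/L.
At the second outfall, C = (27180·14.59 + 3830·79.70) / (27180 + 3830) = 22.63 µg/L.

22.6 µg/L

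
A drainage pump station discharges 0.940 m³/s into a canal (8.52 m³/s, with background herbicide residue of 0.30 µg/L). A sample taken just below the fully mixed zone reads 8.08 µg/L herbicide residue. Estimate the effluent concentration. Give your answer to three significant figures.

78.6 µg/L

Mass balance: 8.520·0.3000 + 0.9400·Cₑ = 9.460·8.080
→ Cₑ = (9.460·8.080 − 8.520·0.3000) / 0.9400 = 78.60 µg/L.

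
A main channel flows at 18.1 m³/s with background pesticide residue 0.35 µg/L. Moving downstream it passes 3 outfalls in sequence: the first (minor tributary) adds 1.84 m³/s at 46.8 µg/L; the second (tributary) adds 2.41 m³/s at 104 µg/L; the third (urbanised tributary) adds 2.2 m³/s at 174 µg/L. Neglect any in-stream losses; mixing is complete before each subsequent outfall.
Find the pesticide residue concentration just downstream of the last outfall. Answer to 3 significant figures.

29.6 µg/L

Below outfall 1: Q → 19.94 m³/s, C = (18.10·0.3500 + 1.840·46.80)/19.94 = 4.636 µg/L.
Below outfall 2: Q → 22.35 m³/s, C = (19.94·4.636 + 2.410·104.0)/22.35 = 15.35 µg/L.
Below outfall 3: Q → 24.55 m³/s, C = (22.35·15.35 + 2.200·174.0)/24.55 = 29.57 µg/L.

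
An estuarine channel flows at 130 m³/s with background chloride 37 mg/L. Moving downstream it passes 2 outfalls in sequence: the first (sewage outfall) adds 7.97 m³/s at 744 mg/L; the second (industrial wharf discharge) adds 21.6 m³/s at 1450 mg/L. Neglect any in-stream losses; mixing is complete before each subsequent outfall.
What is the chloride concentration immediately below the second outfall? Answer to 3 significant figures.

264 mg/L

Outfall 1: combined Q = 138.0 m³/s; C = (130.0·37.00 + 7.970·744.0)/138.0 = 77.84 mg/L.
Outfall 2: combined Q = 159.6 m³/s; C = (138.0·77.84 + 21.60·1450)/159.6 = 263.6 mg/L.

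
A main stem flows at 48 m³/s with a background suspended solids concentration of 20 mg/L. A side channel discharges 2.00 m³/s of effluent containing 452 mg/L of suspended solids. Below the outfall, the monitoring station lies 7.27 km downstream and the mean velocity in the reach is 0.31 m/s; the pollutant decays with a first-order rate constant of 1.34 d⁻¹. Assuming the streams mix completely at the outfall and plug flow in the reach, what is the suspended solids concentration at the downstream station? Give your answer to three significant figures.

25.9 mg/L

Flow-weighted average: C = (48.00·20.00 + 2.000·452.0) / 50.00 = 1864/50.00 = 37.28 mg/L.
Travel time t = 7.27·1000 / 0.31 = 23450 s = 6.514 h.
First-order decay: C = 37.28·exp(−k·t) = 37.28·0.6951 = 25.91 mg/L.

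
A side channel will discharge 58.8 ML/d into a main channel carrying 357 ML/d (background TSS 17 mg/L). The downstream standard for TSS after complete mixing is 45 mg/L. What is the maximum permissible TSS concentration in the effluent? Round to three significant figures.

215 mg/L

At the limit, (Qr·Cr + Qe·Cₑ)/(Qr + Qe) = 45:
Cₑ = (415.8·45 − 357.0·17.00) / 58.80 = 215.0 mg/L.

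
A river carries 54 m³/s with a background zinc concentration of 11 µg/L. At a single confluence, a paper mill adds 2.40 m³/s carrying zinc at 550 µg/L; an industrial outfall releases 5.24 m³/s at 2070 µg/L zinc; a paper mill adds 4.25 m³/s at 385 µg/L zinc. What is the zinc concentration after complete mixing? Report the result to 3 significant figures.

219 µg/L

Mixed concentration C = ΣQC/ΣQ = (54.00·11.00 + 2.400·550.0 + 5.240·2070 + 4.250·385.0) / 65.89 = 14400/65.89 = 218.5 µg/L.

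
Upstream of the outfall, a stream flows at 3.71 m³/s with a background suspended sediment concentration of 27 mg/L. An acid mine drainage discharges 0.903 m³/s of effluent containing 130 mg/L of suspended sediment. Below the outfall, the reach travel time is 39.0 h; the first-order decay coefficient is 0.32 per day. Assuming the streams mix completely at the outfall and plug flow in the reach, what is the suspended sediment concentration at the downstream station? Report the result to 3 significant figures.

Mass balance: C = (3.710·27.00 + 0.9030·130.0) / 4.613 = 217.6/4.613 = 47.16 mg/L.
Applying C = C₀e^(−kt): 47.16 × 0.5945 = 28.04 mg/L.

28.0 mg/L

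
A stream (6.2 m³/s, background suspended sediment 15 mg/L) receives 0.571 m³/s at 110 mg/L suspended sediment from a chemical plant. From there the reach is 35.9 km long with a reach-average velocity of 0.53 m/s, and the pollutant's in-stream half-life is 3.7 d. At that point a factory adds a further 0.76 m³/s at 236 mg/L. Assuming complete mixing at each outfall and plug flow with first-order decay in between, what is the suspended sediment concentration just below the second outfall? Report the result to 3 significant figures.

After mixing, C = (6.200·15.00 + 0.5710·110.0) / 6.771 = 155.8/6.771 = 23.01 mg/L; combined flow 6.771 m³/s.
Travel time t = 35.9·1000 / 0.53 = 67740 s = 18.82 h.
Half-life 3.7 d → k = ln 2 / 3.7 = 0.1873 d⁻¹.
First-order decay: C = 23.01·exp(−k·t) = 23.01·0.8634 = 19.87 mg/L.
At the second outfall, C = (6.771·19.87 + 0.7600·236.0) / (6.771 + 0.7600) = 41.68 mg/L.

41.7 mg/L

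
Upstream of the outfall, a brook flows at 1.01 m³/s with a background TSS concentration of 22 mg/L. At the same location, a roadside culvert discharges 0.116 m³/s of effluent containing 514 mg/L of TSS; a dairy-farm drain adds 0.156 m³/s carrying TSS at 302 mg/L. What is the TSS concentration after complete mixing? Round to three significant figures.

101 mg/L

Conservation of mass: C = (1.010·22.00 + 0.1160·514.0 + 0.1560·302.0) / 1.282 = 129.0/1.282 = 100.6 mg/L.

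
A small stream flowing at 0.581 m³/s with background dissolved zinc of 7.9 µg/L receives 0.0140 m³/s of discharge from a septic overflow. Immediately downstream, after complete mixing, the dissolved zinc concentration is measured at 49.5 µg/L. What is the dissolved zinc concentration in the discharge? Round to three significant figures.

1780 µg/L

Mass balance: 0.5810·7.900 + 0.01400·Cₑ = 0.5950·49.50
→ Cₑ = (0.5950·49.50 − 0.5810·7.900) / 0.01400 = 1776 µg/L.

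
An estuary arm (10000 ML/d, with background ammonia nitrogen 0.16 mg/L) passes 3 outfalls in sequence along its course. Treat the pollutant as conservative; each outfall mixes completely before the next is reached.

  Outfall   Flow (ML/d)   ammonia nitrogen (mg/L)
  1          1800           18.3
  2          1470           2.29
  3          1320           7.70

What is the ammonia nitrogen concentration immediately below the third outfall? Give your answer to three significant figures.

3.29 mg/L

Below outfall 1: Q → 11800 ML/d, C = (10000·0.1600 + 1800·18.30)/11800 = 2.927 mg/L.
Below outfall 2: Q → 13270 ML/d, C = (11800·2.927 + 1470·2.290)/13270 = 2.857 mg/L.
Below outfall 3: Q → 14590 ML/d, C = (13270·2.857 + 1320·7.700)/14590 = 3.295 mg/L.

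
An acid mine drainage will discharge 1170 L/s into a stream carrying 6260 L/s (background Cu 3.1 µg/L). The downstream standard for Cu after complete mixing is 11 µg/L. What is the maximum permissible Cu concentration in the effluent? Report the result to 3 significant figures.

At the limit, (Qr·Cr + Qe·Cₑ)/(Qr + Qe) = 11:
Cₑ = (7430·11 − 6260·3.100) / 1170 = 53.27 µg/L.

53.3 µg/L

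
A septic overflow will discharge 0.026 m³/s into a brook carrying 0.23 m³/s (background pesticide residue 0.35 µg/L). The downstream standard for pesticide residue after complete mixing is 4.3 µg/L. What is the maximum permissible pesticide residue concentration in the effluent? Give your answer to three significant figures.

39.2 µg/L

At the limit, (Qr·Cr + Qe·Cₑ)/(Qr + Qe) = 4.3:
Cₑ = (0.2560·4.3 − 0.2300·0.3500) / 0.02600 = 39.24 µg/L.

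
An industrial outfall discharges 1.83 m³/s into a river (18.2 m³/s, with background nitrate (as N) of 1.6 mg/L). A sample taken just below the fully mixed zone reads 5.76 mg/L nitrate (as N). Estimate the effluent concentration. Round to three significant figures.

Mass balance: 18.20·1.600 + 1.830·Cₑ = 20.03·5.760
→ Cₑ = (20.03·5.760 − 18.20·1.600) / 1.830 = 47.13 mg/L.

47.1 mg/L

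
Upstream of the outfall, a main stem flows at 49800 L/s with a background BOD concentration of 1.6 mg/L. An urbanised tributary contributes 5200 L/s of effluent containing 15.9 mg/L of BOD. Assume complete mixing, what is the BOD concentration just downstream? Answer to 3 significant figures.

2.95 mg/L

Flow-weighted average: C = (49800·1.600 + 5200·15.90) / 55000 = 162400/55000 = 2.952 mg/L.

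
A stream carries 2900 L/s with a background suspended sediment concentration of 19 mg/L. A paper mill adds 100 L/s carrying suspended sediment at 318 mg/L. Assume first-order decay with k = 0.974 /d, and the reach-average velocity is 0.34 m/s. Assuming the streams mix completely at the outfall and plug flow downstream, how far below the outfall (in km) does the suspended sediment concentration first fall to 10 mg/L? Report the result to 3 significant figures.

After mixing, C = (2900·19.00 + 100.0·318.0) / 3000 = 86900/3000 = 28.97 mg/L.
Set 28.97·exp(−k·t) = 10 → t = ln(28.97/10)/k = 94340 s = 26.21 h.
Distance = v·t = 0.34·94340 = 32080 m = 32.08 km.

32.1 km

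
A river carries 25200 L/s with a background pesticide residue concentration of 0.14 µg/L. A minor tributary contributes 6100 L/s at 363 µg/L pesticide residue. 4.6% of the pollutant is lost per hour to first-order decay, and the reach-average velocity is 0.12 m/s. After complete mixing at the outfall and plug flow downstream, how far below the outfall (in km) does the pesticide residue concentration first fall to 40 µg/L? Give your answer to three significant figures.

5.25 km

Mass balance: C = (25200·0.1400 + 6100·363.0) / 31300 = 2218000/31300 = 70.86 µg/L.
4.6%/h lost → k = −ln(1 − 0.046) = 0.04709 h⁻¹.
Set 70.86·exp(−k·t) = 40 → t = ln(70.86/40)/k = 43710 s = 12.14 h.
Distance = v·t = 0.12·43710 = 5245 m = 5.245 km.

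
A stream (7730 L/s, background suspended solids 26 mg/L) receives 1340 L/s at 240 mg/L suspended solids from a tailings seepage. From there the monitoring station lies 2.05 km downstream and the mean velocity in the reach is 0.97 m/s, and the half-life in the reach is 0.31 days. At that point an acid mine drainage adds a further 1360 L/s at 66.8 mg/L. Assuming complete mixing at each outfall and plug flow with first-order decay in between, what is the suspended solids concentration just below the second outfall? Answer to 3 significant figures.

56.1 mg/L

Mixed concentration C = ΣQC/ΣQ = (7730·26.00 + 1340·240.0) / 9070 = 522600/9070 = 57.62 mg/L; combined flow 9070 L/s.
Travel time t = 2.05·1000 / 0.97 = 2113 s = 0.5871 h.
Half-life 0.31 d → k = ln 2 / 0.31 = 2.236 d⁻¹.
After decay, C = 57.62 × e^(−kt) = 57.62 × 0.9468 = 54.55 mg/L.
At the second outfall, C = (9070·54.55 + 1360·66.80) / (9070 + 1360) = 56.15 mg/L.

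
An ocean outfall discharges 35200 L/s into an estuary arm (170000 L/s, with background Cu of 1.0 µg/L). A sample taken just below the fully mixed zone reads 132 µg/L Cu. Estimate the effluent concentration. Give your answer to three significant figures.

765 µg/L

Mass balance: 170000·1.000 + 35200·Cₑ = 205200·132.0
→ Cₑ = (205200·132.0 − 170000·1.000) / 35200 = 764.7 µg/L.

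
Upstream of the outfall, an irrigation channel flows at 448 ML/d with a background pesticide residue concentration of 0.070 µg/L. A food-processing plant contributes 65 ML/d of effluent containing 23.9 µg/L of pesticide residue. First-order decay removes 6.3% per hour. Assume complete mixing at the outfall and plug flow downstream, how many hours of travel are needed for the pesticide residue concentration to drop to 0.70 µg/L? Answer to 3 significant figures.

Mixed concentration C = ΣQC/ΣQ = (448.0·0.07000 + 65.00·23.90) / 513.0 = 1585/513.0 = 3.089 µg/L.
6.3%/h lost → k = −ln(1 − 0.063) = 0.06507 h⁻¹.
3.089·exp(−k·t) = 0.70 → t = ln(3.089/0.70)/k = 82140 s = 22.82 h.

22.8 h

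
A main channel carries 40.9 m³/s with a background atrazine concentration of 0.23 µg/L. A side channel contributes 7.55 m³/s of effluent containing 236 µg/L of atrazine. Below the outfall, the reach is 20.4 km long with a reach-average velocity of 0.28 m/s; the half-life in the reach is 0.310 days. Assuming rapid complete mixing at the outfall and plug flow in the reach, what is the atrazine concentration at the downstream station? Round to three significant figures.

Conservation of mass: C = (40.90·0.2300 + 7.550·236.0) / 48.45 = 1791/48.45 = 36.97 µg/L.
Travel time t = 20.4·1000 / 0.28 = 72860 s = 20.24 h.
Half-life 0.310 d → k = ln 2 / 0.310 = 2.236 d⁻¹.
Applying C = C₀e^(−kt): 36.97 × 0.1518 = 5.610 µg/L.

5.61 µg/L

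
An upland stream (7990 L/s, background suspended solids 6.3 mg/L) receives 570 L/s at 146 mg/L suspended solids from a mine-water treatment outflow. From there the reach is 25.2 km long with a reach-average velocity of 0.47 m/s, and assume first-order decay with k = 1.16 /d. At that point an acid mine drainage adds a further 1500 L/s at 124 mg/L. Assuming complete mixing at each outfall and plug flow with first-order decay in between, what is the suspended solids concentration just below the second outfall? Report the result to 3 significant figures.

25.0 mg/L

Conservation of mass: C = (7990·6.300 + 570.0·146.0) / 8560 = 133600/8560 = 15.60 mg/L; combined flow 8560 L/s.
Travel time t = 25.2·1000 / 0.47 = 53620 s = 14.89 h.
After decay, C = 15.60 × e^(−kt) = 15.60 × 0.4868 = 7.596 mg/L.
Second outfall: C = (8560·7.596 + 1500·124.0)/10060 = 24.95 mg/L.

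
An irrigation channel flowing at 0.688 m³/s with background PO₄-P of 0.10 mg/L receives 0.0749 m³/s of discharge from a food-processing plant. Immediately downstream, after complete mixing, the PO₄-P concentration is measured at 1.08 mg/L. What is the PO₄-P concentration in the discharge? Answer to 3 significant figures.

Mass balance: 0.6880·0.1000 + 0.07490·Cₑ = 0.7629·1.080
→ Cₑ = (0.7629·1.080 − 0.6880·0.1000) / 0.07490 = 10.08 mg/L.

10.1 mg/L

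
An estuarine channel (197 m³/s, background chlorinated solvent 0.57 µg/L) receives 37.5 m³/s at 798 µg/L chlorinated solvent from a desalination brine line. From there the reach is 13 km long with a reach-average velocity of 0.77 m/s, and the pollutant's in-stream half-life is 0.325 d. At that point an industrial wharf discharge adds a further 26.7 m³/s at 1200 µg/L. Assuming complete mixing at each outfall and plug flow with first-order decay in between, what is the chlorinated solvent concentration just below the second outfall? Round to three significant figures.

Mixed concentration C = ΣQC/ΣQ = (197.0·0.5700 + 37.50·798.0) / 234.5 = 30040/234.5 = 128.1 µg/L; combined flow 234.5 m³/s.
Travel time t = 13·1000 / 0.77 = 16880 s = 4.690 h.
Half-life 0.325 d → k = ln 2 / 0.325 = 2.133 d⁻¹.
Decay over the reach: 128.1·exp(−kt) = 128.1·0.6592 = 84.44 µg/L.
At the second outfall, C = (234.5·84.44 + 26.70·1200) / (234.5 + 26.70) = 198.5 µg/L.

198 µg/L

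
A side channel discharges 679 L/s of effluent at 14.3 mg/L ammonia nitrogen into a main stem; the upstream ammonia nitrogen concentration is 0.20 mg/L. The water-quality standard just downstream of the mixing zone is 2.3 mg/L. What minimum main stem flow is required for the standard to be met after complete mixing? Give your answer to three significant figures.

3880 L/s

Set C_mix = 2.3: (Q·0.2000 + 679.0·14.30) / (Q + 679.0) = 2.3
→ Q = 679.0·(14.30 − 2.3)/(2.3 − 0.2000) = 3880 L/s.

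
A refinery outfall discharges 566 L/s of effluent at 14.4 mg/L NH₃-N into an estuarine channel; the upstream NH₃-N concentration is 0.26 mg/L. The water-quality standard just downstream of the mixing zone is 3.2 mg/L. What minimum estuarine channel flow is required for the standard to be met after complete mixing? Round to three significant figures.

2160 L/s

Set C_mix = 3.2: (Q·0.2600 + 566.0·14.40) / (Q + 566.0) = 3.2
→ Q = 566.0·(14.40 − 3.2)/(3.2 − 0.2600) = 2156 L/s.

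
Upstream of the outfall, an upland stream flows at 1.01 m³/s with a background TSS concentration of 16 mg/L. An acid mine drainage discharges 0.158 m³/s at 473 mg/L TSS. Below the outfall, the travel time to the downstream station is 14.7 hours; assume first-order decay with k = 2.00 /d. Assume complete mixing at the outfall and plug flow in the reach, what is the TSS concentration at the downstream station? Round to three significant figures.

22.9 mg/L

Mixed concentration C = ΣQC/ΣQ = (1.010·16.00 + 0.1580·473.0) / 1.168 = 90.89/1.168 = 77.82 mg/L.
After decay, C = 77.82 × e^(−kt) = 77.82 × 0.2938 = 22.86 mg/L.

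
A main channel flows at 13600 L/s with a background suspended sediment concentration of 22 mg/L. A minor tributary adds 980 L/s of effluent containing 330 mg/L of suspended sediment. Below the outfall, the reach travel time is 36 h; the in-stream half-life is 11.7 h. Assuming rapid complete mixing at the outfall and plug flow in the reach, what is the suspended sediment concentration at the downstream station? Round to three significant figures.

Flow-weighted average: C = (13600·22.00 + 980.0·330.0) / 14580 = 622600/14580 = 42.70 mg/L.
Half-life 11.7 h → k = ln 2 / 11.7 = 0.05924 h⁻¹ = 1.422 d⁻¹.
Decay over the reach: 42.70·exp(−kt) = 42.70·0.1185 = 5.061 mg/L.

5.06 mg/L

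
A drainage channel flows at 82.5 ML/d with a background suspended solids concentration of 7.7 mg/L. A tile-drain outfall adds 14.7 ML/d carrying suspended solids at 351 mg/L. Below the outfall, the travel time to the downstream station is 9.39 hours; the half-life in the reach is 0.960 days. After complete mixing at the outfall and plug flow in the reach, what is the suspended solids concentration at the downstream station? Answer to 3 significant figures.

Mixed concentration C = ΣQC/ΣQ = (82.50·7.700 + 14.70·351.0) / 97.20 = 5795/97.20 = 59.62 mg/L.
Half-life 0.960 d → k = ln 2 / 0.960 = 0.7220 d⁻¹.
Applying C = C₀e^(−kt): 59.62 × 0.7539 = 44.95 mg/L.

44.9 mg/L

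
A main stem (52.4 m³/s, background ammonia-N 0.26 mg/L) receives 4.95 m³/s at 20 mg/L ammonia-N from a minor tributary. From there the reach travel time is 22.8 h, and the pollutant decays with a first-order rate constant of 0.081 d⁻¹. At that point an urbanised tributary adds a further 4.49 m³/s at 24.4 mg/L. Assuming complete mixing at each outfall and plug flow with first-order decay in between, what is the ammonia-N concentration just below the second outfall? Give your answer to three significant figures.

3.46 mg/L

Mass balance: C = (52.40·0.2600 + 4.950·20.00) / 57.35 = 112.6/57.35 = 1.964 mg/L; combined flow 57.35 m³/s.
After decay, C = 1.964 × e^(−kt) = 1.964 × 0.9259 = 1.818 mg/L.
Second outfall: C = (57.35·1.818 + 4.490·24.40)/61.84 = 3.458 mg/L.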